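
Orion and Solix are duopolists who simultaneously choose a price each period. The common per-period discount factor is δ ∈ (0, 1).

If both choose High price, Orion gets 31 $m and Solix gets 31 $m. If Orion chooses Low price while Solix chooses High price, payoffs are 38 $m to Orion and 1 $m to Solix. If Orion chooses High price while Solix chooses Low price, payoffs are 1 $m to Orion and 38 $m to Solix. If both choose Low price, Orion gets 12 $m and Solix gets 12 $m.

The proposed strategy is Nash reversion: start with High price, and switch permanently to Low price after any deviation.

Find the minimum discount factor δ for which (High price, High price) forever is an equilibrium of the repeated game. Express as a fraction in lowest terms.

One-period gain from deviating is 38 − 31 = 7. The loss is 31 − 12 = 19 in every subsequent period, with present value 19·δ/(1−δ).
Deviation is unprofitable when 19·δ/(1−δ) ≥ 7, i.e. δ/(1−δ) ≥ 7/19.
Equivalently δ ≥ 7/(7+19) = 7/26.

7/26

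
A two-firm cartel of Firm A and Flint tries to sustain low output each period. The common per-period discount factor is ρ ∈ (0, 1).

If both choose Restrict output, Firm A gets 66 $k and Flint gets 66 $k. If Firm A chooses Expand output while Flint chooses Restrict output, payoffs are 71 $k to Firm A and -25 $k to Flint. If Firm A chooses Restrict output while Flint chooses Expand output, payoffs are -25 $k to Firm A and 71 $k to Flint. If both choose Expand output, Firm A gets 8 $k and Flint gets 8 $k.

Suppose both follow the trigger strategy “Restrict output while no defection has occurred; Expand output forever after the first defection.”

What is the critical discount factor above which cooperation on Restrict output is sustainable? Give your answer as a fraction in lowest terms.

Under grim trigger the critical discount factor is (T−C)/(T−P) with T = 71, C = 66, P = 8.
ρ* = (71−66)/(71−8) = 5/63.

5/63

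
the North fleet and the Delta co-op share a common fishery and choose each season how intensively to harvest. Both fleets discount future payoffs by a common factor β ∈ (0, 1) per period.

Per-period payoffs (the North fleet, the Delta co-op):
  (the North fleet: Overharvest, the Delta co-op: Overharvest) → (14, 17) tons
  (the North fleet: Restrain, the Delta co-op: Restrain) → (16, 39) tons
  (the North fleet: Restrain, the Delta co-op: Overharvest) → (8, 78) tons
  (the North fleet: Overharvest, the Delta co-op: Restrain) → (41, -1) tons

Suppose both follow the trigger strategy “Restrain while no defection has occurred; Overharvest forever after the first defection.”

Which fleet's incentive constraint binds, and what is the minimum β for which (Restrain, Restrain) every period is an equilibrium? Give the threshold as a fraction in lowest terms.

the North fleet: cooperation gives 16 each period; deviation gives 41 once then 14 forever.
  16/(1−β) ≥ 41 + 14β/(1−β) ⇒ β ≥ 25/27.
the Delta co-op: cooperation gives 39 each period; deviation gives 78 once then 17 forever.
  β ≥ 39/61.
Both must hold, so the binding constraint is the North fleet's: β ≥ 25/27.

the North fleet; β ≥ 25/27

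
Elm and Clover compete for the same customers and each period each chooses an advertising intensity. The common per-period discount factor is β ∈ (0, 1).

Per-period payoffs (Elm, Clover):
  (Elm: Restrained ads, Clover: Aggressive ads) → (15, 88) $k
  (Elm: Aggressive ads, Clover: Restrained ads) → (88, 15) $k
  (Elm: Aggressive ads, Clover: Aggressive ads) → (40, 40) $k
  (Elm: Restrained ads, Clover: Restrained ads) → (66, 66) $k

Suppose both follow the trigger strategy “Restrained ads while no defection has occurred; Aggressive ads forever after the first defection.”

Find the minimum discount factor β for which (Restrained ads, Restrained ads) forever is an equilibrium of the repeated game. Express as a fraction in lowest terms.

11/24

Under grim trigger the critical discount factor is (T−C)/(T−P) with T = 88, C = 66, P = 40.
β* = (88−66)/(88−40) = 22/48 = 11/24.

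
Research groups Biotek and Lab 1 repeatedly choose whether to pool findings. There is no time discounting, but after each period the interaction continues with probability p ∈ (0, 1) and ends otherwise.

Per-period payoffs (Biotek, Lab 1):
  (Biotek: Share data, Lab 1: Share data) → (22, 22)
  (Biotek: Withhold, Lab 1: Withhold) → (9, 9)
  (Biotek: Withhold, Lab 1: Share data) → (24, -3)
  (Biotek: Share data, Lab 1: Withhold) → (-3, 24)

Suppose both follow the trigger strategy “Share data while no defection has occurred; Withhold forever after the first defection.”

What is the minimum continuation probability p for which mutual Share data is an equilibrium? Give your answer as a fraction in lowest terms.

Expected cooperation value is 22 + p·22 + p²·22 + … = 22/(1−p); deviation gives 24 + p·9/(1−p).
22 ≥ 24(1−p) + 9p ⇒ 15p ≥ 2 ⇒ p ≥ 2/15.

2/15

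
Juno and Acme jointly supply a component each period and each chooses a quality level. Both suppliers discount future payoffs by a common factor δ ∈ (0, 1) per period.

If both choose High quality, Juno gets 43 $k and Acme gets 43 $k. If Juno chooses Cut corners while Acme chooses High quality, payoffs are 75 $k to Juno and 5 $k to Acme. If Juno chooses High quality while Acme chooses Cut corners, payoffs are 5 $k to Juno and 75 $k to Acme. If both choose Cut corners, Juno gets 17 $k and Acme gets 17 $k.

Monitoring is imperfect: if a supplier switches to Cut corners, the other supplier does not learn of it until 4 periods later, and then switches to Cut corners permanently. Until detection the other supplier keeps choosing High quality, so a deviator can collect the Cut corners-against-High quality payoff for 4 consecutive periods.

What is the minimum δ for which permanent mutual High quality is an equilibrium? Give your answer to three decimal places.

The best deviation is to choose Cut corners for all 4 undetected periods, earning 75 each, then 17 forever once detected.
Deviation value: 75(1−δ^4)/(1−δ) + 17δ^4/(1−δ); cooperation value: 43/(1−δ).
IC: 43 ≥ 75(1−δ^4) + 17δ^4 = 75 − 58δ^4.
So δ^4 ≥ 32/58 = 16/29, giving δ ≥ (16/29)^(1/4) ≈ 0.862.

0.862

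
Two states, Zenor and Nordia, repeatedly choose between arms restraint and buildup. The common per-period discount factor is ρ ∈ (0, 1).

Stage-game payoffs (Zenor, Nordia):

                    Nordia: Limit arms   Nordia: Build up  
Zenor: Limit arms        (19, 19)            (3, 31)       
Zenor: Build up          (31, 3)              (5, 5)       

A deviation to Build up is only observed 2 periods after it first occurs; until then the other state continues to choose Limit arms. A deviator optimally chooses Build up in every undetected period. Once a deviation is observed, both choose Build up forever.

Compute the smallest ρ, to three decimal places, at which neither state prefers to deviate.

A deviator earns 31 for 2 periods, then 5 forever; cooperating earns 19 forever. Multiplying the IC by (1−ρ):
19 ≥ 31(1−ρ^2) + 5ρ^2, so 26·ρ^2 ≥ 12 and ρ^2 ≥ 6/13.
ρ ≥ (6/13)^(1/2) ≈ 0.679.

0.679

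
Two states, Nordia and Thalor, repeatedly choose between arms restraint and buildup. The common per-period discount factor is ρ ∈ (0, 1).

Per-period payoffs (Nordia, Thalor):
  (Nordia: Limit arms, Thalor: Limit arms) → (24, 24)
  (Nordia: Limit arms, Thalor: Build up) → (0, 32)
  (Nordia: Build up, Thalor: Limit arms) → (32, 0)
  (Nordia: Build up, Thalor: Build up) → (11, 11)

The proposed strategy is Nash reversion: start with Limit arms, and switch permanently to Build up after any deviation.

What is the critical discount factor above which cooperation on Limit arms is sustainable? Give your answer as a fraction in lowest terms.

8/21

One-period gain from deviating is 32 − 24 = 8. The loss is 24 − 11 = 13 in every subsequent period, with present value 13·ρ/(1−ρ).
Deviation is unprofitable when 13·ρ/(1−ρ) ≥ 8, i.e. ρ/(1−ρ) ≥ 8/13.
Equivalently ρ ≥ 8/(8+13) = 8/21.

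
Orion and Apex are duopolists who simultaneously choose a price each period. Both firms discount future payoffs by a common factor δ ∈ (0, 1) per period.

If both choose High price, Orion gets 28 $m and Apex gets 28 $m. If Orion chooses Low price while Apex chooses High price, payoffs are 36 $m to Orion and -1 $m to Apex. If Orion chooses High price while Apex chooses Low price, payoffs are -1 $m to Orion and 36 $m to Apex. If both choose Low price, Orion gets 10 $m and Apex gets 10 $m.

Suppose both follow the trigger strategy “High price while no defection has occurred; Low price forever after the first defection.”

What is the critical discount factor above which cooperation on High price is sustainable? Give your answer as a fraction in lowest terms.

4/13

One-period gain from deviating is 36 − 28 = 8. The loss is 28 − 10 = 18 in every subsequent period, with present value 18·δ/(1−δ).
Deviation is unprofitable when 18·δ/(1−δ) ≥ 8, i.e. δ/(1−δ) ≥ 4/9.
Equivalently δ ≥ 8/(8+18) = 4/13.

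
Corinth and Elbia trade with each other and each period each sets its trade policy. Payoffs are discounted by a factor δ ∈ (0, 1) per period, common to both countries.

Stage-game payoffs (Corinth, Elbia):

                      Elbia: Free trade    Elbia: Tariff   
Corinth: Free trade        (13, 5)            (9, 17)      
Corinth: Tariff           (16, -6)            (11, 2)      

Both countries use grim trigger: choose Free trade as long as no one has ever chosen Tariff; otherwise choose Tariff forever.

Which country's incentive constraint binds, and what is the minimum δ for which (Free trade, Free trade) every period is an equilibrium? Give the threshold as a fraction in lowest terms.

Corinth's threshold: (16−13)/(16−11) = 3/5.
Elbia's threshold: (17−5)/(17−2) = 4/5.
3/5 < 4/5, so Elbia binds and δ* = 4/5.

Elbia; δ ≥ 4/5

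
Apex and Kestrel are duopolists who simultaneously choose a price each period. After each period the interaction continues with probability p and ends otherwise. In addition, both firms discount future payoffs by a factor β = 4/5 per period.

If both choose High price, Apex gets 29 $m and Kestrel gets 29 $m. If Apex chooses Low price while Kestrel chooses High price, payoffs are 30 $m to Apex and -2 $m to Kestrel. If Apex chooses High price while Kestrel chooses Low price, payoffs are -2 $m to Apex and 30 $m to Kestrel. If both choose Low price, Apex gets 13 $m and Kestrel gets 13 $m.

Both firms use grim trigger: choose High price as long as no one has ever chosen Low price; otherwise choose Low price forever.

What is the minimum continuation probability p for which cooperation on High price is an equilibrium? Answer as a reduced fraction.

5/68

Expected continuation weight on next period's payoff is β·p = 4/5·p, which plays the role of the discount factor.
Cooperation requires 4/5·p ≥ (30−29)/(30−13) = 1/17, hence p ≥ 5/68.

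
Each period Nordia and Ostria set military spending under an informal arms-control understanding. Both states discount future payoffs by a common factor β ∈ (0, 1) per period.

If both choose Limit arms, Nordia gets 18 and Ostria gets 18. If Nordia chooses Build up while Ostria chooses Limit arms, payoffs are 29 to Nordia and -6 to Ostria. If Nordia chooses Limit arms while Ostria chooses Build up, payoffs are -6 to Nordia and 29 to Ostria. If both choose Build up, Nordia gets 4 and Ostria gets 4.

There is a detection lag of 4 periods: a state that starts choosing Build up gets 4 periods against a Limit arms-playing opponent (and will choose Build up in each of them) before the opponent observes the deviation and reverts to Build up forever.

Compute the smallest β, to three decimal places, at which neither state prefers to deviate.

0.814

A deviator earns 29 for 4 periods, then 4 forever; cooperating earns 18 forever. Multiplying the IC by (1−β):
18 ≥ 29(1−β^4) + 4β^4, so 25·β^4 ≥ 11 and β^4 ≥ 11/25.
β ≥ (11/25)^(1/4) ≈ 0.814.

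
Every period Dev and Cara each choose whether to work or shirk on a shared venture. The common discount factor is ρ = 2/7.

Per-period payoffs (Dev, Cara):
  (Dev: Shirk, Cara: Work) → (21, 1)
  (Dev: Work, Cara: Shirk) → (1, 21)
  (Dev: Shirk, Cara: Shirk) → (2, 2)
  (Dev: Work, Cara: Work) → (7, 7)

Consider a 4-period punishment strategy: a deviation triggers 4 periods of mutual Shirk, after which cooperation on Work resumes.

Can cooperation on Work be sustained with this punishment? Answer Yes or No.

No

Comparing payoff streams over the 5 periods until play realigns: cooperate → 7(1+ρ+…+ρ^4); deviate → 21 + 2(ρ+…+ρ^4).
Cooperation is sustained iff (7−2)(ρ+…+ρ^4) ≥ 21−7.
ρ+…+ρ^4 = 2/7·(1−(2/7)^4)/(1−2/7) = 0.3973, and (21−7)/(7−2) = 2.8000.
0.3973 < 2.8000, so cooperation is not sustainable.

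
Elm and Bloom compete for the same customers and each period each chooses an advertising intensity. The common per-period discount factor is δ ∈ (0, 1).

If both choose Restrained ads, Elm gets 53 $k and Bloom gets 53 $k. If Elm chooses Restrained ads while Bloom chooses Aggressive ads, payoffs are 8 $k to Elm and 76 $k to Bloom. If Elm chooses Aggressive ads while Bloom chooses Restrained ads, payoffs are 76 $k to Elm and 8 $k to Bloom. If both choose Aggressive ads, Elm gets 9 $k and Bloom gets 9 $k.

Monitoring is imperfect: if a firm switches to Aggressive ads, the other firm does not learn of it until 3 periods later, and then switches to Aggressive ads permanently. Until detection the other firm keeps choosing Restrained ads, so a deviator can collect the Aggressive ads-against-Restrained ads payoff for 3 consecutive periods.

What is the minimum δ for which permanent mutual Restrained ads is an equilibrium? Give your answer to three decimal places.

The best deviation is to choose Aggressive ads for all 3 undetected periods, earning 76 each, then 9 forever once detected.
Deviation value: 76(1−δ^3)/(1−δ) + 9δ^3/(1−δ); cooperation value: 53/(1−δ).
IC: 53 ≥ 76(1−δ^3) + 9δ^3 = 76 − 67δ^3.
So δ^3 ≥ 23/67, giving δ ≥ (23/67)^(1/3) ≈ 0.700.

0.700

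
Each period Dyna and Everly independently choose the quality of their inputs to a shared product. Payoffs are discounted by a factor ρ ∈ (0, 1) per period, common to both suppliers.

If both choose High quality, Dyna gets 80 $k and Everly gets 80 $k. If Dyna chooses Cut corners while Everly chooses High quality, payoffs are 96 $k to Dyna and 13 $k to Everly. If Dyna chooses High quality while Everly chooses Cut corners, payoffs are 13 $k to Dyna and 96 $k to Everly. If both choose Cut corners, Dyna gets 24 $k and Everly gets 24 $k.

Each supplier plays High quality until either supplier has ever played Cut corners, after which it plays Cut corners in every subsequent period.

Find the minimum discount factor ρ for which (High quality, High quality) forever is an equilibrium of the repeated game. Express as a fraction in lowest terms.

2/9

Cooperation forever yields 80 each period: 80/(1−ρ).
Deviating yields 96 once, then 24 forever: 96 + 24ρ/(1−ρ).
No profitable deviation requires 80/(1−ρ) ≥ 96 + 24ρ/(1−ρ).
Multiplying by (1−ρ): 80 ≥ 96(1−ρ) + 24ρ = 96 − 72ρ.
So 72ρ ≥ 16, i.e. ρ ≥ 16/72 = 2/9.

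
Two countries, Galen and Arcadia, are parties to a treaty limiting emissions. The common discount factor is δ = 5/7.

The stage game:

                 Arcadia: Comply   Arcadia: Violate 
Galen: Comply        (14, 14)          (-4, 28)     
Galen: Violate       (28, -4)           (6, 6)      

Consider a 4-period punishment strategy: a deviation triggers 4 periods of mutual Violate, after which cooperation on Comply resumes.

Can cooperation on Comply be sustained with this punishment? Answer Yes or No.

Yes

Comparing payoff streams over the 5 periods until play realigns: cooperate → 14(1+δ+…+δ^4); deviate → 28 + 6(δ+…+δ^4).
Cooperation is sustained iff (14−6)(δ+…+δ^4) ≥ 28−14.
δ+…+δ^4 = 5/7·(1−(5/7)^4)/(1−5/7) = 1.8492, and (28−14)/(14−6) = 1.7500.
1.8492 ≥ 1.7500, so cooperation is sustainable.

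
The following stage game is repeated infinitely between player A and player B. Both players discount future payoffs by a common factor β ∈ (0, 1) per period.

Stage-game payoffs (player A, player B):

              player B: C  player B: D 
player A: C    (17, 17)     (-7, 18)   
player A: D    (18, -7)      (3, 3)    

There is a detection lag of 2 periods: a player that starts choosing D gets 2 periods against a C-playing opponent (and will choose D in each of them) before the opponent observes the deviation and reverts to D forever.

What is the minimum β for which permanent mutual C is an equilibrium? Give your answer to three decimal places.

The best deviation is to choose D for all 2 undetected periods, earning 18 each, then 3 forever once detected.
Deviation value: 18(1−β^2)/(1−β) + 3β^2/(1−β); cooperation value: 17/(1−β).
IC: 17 ≥ 18(1−β^2) + 3β^2 = 18 − 15β^2.
So β^2 ≥ 1/15, giving β ≥ (1/15)^(1/2) ≈ 0.258.

0.258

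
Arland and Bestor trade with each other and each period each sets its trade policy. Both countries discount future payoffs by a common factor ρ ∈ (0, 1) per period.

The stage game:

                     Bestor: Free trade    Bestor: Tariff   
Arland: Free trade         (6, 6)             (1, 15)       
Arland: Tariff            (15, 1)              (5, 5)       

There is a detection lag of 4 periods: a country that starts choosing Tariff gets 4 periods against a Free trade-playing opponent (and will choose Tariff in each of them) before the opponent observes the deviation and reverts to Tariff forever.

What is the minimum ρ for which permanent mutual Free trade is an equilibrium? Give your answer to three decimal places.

The best deviation is to choose Tariff for all 4 undetected periods, earning 15 each, then 5 forever once detected.
Deviation value: 15(1−ρ^4)/(1−ρ) + 5ρ^4/(1−ρ); cooperation value: 6/(1−ρ).
IC: 6 ≥ 15(1−ρ^4) + 5ρ^4 = 15 − 10ρ^4.
So ρ^4 ≥ 9/10, giving ρ ≥ (9/10)^(1/4) ≈ 0.974.

0.974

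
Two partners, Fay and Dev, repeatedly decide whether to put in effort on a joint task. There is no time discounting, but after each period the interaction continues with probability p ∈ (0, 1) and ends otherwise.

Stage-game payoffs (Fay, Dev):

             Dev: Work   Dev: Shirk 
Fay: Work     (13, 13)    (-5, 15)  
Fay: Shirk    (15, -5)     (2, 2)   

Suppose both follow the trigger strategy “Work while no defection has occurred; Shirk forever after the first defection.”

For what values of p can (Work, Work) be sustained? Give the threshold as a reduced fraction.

Expected cooperation value is 13 + p·13 + p²·13 + … = 13/(1−p); deviation gives 15 + p·2/(1−p).
13 ≥ 15(1−p) + 2p ⇒ 13p ≥ 2 ⇒ p ≥ 2/13.

2/13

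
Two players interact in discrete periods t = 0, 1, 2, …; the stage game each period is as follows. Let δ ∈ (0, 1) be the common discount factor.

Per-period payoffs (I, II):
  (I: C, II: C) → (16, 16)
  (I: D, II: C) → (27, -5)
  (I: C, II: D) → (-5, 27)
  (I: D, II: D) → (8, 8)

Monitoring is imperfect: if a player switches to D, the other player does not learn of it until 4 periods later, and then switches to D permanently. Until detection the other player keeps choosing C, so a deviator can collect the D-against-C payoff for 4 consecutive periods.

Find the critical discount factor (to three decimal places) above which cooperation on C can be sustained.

The best deviation is to choose D for all 4 undetected periods, earning 27 each, then 8 forever once detected.
Deviation value: 27(1−δ^4)/(1−δ) + 8δ^4/(1−δ); cooperation value: 16/(1−δ).
IC: 16 ≥ 27(1−δ^4) + 8δ^4 = 27 − 19δ^4.
So δ^4 ≥ 11/19, giving δ ≥ (11/19)^(1/4) ≈ 0.872.

0.872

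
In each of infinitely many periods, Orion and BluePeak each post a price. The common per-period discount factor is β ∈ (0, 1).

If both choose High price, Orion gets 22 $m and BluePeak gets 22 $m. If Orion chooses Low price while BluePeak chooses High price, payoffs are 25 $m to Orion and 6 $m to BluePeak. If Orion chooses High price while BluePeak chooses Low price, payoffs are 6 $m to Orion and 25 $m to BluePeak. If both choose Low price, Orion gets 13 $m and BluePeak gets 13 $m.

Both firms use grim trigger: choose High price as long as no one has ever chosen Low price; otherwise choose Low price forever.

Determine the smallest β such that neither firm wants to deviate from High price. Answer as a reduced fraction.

1/4

22/(1−β) ≥ 25 + 13β/(1−β)
22 ≥ 25 − 12β
β ≥ 3/12 = 1/4.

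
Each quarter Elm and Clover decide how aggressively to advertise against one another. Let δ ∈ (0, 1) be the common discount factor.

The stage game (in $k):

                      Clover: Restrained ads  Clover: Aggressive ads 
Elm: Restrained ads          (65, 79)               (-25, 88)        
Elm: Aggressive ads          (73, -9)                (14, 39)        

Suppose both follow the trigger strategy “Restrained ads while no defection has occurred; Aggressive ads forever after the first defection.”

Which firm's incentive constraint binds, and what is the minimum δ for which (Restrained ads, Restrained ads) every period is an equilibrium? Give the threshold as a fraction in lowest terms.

Clover; δ ≥ 9/49

For Elm: deviation gain 73−65 = 8, per-period punishment loss 65−14 = 51. IC gives δ ≥ 8/59.
For Clover: gain 9, loss 40 per period, so δ ≥ 9/49.
The tighter constraint is Clover's, so cooperation needs δ ≥ 9/49.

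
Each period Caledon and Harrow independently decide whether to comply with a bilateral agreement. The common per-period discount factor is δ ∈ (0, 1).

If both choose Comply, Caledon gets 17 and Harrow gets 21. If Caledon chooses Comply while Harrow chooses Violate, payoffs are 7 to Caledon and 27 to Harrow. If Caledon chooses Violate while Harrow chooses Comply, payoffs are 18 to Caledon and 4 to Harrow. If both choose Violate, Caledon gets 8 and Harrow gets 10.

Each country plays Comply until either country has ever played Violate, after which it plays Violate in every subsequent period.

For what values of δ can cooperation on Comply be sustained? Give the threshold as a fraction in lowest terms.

Caledon's threshold: (18−17)/(18−8) = 1/10.
Harrow's threshold: (27−21)/(27−10) = 6/17.
1/10 < 6/17, so Harrow binds and δ* = 6/17.

6/17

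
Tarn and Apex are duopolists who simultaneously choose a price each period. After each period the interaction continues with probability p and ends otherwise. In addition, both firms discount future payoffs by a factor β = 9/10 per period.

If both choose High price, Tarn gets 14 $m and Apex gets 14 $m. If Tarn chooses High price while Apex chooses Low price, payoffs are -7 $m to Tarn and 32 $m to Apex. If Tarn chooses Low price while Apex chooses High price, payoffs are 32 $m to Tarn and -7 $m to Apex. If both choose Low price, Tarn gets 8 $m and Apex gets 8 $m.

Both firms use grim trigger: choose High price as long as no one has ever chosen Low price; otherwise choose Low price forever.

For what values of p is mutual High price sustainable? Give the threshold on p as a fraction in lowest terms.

With continuation probability p and discount β, the effective per-period discount factor is βp.
Grim-trigger IC: βp ≥ (32−14)/(32−8) = 3/4.
So p ≥ (3/4)/(9/10) = 5/6.

5/6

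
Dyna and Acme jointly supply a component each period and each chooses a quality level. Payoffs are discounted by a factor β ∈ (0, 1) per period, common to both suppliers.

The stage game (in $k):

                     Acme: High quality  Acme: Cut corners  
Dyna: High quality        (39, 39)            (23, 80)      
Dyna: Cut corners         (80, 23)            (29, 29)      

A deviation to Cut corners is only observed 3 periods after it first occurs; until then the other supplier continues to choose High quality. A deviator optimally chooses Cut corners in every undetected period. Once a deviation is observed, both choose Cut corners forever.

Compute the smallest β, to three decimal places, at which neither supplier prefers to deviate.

A deviator earns 80 for 3 periods, then 29 forever; cooperating earns 39 forever. Multiplying the IC by (1−β):
39 ≥ 80(1−β^3) + 29β^3, so 51·β^3 ≥ 41 and β^3 ≥ 41/51.
β ≥ (41/51)^(1/3) ≈ 0.930.

0.930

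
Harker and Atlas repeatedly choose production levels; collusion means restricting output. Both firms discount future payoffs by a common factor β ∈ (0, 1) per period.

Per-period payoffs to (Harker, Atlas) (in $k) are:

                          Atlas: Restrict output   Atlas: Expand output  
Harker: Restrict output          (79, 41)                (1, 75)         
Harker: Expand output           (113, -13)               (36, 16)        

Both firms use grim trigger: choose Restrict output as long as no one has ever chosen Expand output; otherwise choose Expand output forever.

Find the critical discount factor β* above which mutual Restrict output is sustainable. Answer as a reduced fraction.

For Harker: deviation gain 113−79 = 34, per-period punishment loss 79−36 = 43. IC gives β ≥ 34/77.
For Atlas: gain 34, loss 25 per period, so β ≥ 34/59.
The tighter constraint is Atlas's, so cooperation needs β ≥ 34/59.

34/59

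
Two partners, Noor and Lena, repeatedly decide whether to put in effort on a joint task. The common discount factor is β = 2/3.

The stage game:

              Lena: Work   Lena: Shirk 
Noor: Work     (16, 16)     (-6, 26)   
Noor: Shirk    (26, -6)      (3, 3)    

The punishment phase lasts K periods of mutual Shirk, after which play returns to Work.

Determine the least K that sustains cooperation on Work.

2

No profitable deviation requires (16−3)(β+…+β^K) ≥ 26−16, i.e. β+…+β^K ≥ 10/13 ≈ 0.7692.
With β = 2/3, the partial sums are K=1: 0.6667, K=2: 1.1111.
K = 2 is the first length at which the sum reaches 0.7692.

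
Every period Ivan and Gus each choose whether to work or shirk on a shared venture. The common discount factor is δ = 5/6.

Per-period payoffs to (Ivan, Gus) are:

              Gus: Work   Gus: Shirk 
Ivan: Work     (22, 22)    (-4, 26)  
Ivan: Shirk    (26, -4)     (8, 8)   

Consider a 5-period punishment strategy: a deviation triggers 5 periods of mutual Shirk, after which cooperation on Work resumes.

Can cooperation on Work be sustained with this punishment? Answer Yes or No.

Comparing payoff streams over the 6 periods until play realigns: cooperate → 22(1+δ+…+δ^5); deviate → 26 + 8(δ+…+δ^5).
Cooperation is sustained iff (22−8)(δ+…+δ^5) ≥ 26−22.
δ+…+δ^5 = 5/6·(1−(5/6)^5)/(1−5/6) = 2.9906, and (26−22)/(22−8) = 0.2857.
2.9906 ≥ 0.2857, so cooperation is sustainable.

Yes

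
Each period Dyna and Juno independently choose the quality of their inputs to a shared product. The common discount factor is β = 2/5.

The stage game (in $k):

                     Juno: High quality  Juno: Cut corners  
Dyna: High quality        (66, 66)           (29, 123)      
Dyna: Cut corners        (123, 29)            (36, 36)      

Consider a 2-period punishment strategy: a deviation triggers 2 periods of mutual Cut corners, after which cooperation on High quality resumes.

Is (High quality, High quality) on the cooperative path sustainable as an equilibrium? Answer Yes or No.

No

IC: β+…+β^2 ≥ (123−66)/(66−36) = 19/10.
At β = 2/5: partial sum = 0.5600 < 1.9000. Cooperation not sustainable.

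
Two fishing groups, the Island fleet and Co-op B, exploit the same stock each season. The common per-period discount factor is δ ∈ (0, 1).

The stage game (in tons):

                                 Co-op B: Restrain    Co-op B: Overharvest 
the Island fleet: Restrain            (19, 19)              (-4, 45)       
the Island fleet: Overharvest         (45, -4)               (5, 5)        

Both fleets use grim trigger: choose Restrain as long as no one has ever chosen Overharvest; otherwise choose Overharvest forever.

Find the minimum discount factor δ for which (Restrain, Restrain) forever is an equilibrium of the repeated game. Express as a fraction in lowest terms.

13/20

Under grim trigger the critical discount factor is (T−C)/(T−P) with T = 45, C = 19, P = 5.
δ* = (45−19)/(45−5) = 26/40 = 13/20.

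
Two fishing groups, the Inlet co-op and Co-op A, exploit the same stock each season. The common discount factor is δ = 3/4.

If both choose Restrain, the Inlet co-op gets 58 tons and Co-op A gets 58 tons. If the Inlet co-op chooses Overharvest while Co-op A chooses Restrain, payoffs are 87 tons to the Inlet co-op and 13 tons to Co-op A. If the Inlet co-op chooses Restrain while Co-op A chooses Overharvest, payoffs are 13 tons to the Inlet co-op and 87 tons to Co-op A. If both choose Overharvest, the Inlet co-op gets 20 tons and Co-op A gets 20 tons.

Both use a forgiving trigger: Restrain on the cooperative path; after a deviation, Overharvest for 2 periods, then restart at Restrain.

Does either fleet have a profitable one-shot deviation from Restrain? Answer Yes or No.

A one-shot deviation gives 87 now, then 20 for 2 periods, then back to 58.
Gain from deviating: (87−58) today; loss: (58−20) in each of the next 2 periods.
No-deviation condition: (58−20)(δ+…+δ^2) ≥ 87−58, i.e. δ+…+δ^2 ≥ 29/38.
At δ = 3/4: δ+…+δ^2 = 1.3125 ≥ 0.7632.
So cooperation is sustainable.

No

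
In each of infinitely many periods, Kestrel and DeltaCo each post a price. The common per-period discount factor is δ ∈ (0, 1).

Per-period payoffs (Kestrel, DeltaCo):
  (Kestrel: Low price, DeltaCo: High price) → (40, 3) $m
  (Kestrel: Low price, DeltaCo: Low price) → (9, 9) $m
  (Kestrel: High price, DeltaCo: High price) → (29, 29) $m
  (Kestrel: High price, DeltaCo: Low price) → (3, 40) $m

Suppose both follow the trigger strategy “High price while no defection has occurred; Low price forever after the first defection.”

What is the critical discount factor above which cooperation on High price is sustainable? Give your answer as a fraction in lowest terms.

11/31

Under grim trigger the critical discount factor is (T−C)/(T−P) with T = 40, C = 29, P = 9.
δ* = (40−29)/(40−9) = 11/31.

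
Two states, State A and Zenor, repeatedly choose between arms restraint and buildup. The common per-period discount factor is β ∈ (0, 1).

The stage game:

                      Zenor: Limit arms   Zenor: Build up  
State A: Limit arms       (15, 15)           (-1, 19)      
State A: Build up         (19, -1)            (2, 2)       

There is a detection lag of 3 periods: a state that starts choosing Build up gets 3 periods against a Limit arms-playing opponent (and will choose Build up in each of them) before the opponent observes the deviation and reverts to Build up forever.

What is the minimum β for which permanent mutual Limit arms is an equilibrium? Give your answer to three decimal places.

The best deviation is to choose Build up for all 3 undetected periods, earning 19 each, then 2 forever once detected.
Deviation value: 19(1−β^3)/(1−β) + 2β^3/(1−β); cooperation value: 15/(1−β).
IC: 15 ≥ 19(1−β^3) + 2β^3 = 19 − 17β^3.
So β^3 ≥ 4/17, giving β ≥ (4/17)^(1/3) ≈ 0.617.

0.617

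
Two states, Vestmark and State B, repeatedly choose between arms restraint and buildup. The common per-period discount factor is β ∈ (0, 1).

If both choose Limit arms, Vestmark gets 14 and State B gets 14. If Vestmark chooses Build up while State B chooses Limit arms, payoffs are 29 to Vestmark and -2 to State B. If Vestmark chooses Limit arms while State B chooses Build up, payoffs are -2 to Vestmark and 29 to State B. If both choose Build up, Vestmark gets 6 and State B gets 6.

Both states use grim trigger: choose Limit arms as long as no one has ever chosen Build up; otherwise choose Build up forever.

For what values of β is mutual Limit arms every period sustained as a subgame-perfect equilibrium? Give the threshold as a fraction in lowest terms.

15/23

Under grim trigger the critical discount factor is (T−C)/(T−P) with T = 29, C = 14, P = 6.
β* = (29−14)/(29−6) = 15/23.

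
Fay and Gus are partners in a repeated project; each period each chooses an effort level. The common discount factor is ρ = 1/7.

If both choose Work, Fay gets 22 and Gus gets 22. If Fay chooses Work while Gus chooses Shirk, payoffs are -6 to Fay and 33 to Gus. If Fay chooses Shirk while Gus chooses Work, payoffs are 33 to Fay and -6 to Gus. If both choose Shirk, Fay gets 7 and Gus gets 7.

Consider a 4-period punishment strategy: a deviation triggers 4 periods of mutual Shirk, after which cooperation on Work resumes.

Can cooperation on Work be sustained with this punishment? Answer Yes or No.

No

IC: ρ+…+ρ^4 ≥ (33−22)/(22−7) = 11/15.
At ρ = 1/7: partial sum = 0.1666 < 0.7333. Cooperation not sustainable.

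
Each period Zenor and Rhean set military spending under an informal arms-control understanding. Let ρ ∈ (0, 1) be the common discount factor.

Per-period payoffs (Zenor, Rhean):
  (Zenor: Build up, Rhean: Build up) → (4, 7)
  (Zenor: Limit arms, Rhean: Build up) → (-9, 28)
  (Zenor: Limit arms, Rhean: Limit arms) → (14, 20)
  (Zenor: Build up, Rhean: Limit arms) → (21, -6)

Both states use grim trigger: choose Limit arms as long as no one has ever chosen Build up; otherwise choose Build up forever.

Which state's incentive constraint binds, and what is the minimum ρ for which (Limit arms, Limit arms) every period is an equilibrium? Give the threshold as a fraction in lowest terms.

Zenor; ρ ≥ 7/17

For Zenor: deviation gain 21−14 = 7, per-period punishment loss 14−4 = 10. IC gives ρ ≥ 7/17.
For Rhean: gain 8, loss 13 per period, so ρ ≥ 8/21.
The tighter constraint is Zenor's, so cooperation needs ρ ≥ 7/17.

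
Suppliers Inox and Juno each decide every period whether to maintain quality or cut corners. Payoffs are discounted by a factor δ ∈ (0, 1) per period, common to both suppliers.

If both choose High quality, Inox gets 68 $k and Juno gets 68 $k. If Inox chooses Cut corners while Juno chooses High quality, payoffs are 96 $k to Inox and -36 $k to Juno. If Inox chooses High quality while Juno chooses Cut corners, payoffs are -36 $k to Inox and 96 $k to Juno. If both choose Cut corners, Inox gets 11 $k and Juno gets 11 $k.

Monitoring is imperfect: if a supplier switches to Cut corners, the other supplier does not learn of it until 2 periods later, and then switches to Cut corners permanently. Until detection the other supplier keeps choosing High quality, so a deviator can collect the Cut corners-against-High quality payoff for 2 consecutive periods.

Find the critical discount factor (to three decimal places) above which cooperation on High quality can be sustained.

0.574

Deviating for the 2 undetected periods gains 96−68 = 28 per period over cooperation, then loses 68−11 = 57 per period forever once punishment starts.
Gain: 28(1 + δ + … + δ^1); loss: 57·δ^2/(1−δ).
No profitable deviation ⇔ 28(1−δ^2) ≤ 57·δ^2, i.e. δ^2 ≥ 28/(28+57) = 28/85.
Hence δ ≥ (28/85)^(1/2) ≈ 0.574.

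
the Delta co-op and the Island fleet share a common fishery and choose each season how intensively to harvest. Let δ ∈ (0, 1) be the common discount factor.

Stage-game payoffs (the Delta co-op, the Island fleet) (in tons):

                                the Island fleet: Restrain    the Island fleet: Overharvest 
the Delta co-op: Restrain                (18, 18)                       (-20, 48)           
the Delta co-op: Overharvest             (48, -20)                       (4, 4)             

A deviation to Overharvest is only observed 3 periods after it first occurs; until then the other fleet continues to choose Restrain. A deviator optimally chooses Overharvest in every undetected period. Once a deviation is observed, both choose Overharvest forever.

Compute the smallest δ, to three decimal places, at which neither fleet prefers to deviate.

0.880

The best deviation is to choose Overharvest for all 3 undetected periods, earning 48 each, then 4 forever once detected.
Deviation value: 48(1−δ^3)/(1−δ) + 4δ^3/(1−δ); cooperation value: 18/(1−δ).
IC: 18 ≥ 48(1−δ^3) + 4δ^3 = 48 − 44δ^3.
So δ^3 ≥ 30/44 = 15/22, giving δ ≥ (15/22)^(1/3) ≈ 0.880.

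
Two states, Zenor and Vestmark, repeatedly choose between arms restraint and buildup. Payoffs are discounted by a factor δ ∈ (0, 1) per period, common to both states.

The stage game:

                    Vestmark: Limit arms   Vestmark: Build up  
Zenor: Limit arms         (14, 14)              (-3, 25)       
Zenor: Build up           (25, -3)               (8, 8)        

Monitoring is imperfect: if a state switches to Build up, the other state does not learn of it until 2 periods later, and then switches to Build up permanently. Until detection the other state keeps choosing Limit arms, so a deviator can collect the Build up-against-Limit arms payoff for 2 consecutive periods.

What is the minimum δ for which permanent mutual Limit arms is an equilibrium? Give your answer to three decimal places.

Deviating for the 2 undetected periods gains 25−14 = 11 per period over cooperation, then loses 14−8 = 6 per period forever once punishment starts.
Gain: 11(1 + δ + … + δ^1); loss: 6·δ^2/(1−δ).
No profitable deviation ⇔ 11(1−δ^2) ≤ 6·δ^2, i.e. δ^2 ≥ 11/(11+6) = 11/17.
Hence δ ≥ (11/17)^(1/2) ≈ 0.804.

0.804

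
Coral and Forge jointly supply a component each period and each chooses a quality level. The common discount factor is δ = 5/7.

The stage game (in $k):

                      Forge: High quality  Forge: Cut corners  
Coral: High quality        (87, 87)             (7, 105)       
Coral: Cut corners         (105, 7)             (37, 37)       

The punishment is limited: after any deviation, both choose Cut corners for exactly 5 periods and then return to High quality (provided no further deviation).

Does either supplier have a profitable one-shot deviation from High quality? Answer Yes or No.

Comparing payoff streams over the 6 periods until play realigns: cooperate → 87(1+δ+…+δ^5); deviate → 105 + 37(δ+…+δ^5).
Cooperation is sustained iff (87−37)(δ+…+δ^5) ≥ 105−87.
δ+…+δ^5 = 5/7·(1−(5/7)^5)/(1−5/7) = 2.0352, and (105−87)/(87−37) = 0.3600.
2.0352 ≥ 0.3600, so cooperation is sustainable.

No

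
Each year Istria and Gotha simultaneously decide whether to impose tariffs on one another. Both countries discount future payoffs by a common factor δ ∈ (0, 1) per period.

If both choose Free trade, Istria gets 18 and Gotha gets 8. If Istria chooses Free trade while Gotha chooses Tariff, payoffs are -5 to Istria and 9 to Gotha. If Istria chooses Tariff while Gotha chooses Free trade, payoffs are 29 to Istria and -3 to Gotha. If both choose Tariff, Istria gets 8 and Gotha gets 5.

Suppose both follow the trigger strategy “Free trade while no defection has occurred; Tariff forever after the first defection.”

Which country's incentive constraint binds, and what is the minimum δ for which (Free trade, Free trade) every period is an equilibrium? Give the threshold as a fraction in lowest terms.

For Istria: deviation gain 29−18 = 11, per-period punishment loss 18−8 = 10. IC gives δ ≥ 11/21.
For Gotha: gain 1, loss 3 per period, so δ ≥ 1/4.
The tighter constraint is Istria's, so cooperation needs δ ≥ 11/21.

Istria; δ ≥ 11/21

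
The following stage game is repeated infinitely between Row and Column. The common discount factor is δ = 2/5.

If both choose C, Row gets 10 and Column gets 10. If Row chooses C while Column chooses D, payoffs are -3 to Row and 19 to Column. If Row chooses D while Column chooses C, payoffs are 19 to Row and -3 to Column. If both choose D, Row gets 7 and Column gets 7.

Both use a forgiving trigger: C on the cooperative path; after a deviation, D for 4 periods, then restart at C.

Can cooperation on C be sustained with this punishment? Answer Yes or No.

No

IC: δ+…+δ^4 ≥ (19−10)/(10−7) = 3.
At δ = 2/5: partial sum = 0.6496 < 3.0000. Cooperation not sustainable.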